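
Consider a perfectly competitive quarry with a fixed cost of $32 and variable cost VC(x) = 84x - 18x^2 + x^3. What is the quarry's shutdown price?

$3 per unit

The firm shuts down when price falls below the minimum of average variable cost. AVC = VC/x = 84 - 18x + x^2.
At the minimum of AVC, MC = AVC. MC = 84 - 36x + 3x^2; setting MC = AVC gives 2x^2 - 18x = 0, so x = 9. min AVC = 3.
So the shutdown price is $3.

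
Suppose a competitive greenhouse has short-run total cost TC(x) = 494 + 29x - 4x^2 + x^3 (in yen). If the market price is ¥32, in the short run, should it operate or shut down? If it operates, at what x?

Variable cost is VC = 29x - 4x^2 + x^3, so AVC = VC/x = 29 - 4x + x^2 and MC = dTC/dx = 29 - 8x + 3x^2.
AVC is minimized where dAVC/dx = -4 + 2x = 0, at x = 2; min AVC = 29 - 4·2 + 2^2 = ¥25.
Because ¥32 ≥ ¥25, revenue can cover variable cost; the firm operates.
P = MC gives -3 - 8x + 3x^2 = 0, with roots -1/3 and 3. Take the larger (rising MC): x* = 3.
Check: AVC at x = 3 is ¥26 ≤ P, so revenue covers variable cost.
Profit = P·x − TC = 32·3 − 572 = -¥476, a loss, but smaller than the ¥494 fixed cost the firm would lose by shutting down.

Produce at x = 3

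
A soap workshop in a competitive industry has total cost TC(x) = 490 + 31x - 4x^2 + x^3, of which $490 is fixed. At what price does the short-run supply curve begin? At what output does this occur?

$27 per unit, at x = 2

Short-run supply begins at min AVC. From VC = 31x - 4x^2 + x^3, AVC = 31 - 4x + x^2.
dAVC/dx = -4 + 2x = 0 gives x = 2. min AVC = 31 - 4·2 + 2^2 = 27.
The firm shuts down for any P below $27.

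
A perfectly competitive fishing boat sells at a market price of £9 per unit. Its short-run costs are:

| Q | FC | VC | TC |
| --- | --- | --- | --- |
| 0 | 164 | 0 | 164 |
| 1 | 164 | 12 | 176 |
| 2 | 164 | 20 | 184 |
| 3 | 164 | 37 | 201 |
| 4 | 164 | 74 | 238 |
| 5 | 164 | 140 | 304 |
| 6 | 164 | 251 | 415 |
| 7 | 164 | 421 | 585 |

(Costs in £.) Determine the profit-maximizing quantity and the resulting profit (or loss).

Q = 0 (shut down); profit = -£164

Tabulate TR − TC: Q=0: -164; Q=1: -167; Q=2: -166; Q=3: -174; Q=4: -202; Q=5: -259; Q=6: -361; Q=7: -522.
Profit is highest at Q = 0. Equivalently, the lowest AVC in the table is 20/2 ≈ £10 at Q = 2, and P = £9 falls below it — price never covers variable cost, so the firm shuts down and loses only its fixed cost.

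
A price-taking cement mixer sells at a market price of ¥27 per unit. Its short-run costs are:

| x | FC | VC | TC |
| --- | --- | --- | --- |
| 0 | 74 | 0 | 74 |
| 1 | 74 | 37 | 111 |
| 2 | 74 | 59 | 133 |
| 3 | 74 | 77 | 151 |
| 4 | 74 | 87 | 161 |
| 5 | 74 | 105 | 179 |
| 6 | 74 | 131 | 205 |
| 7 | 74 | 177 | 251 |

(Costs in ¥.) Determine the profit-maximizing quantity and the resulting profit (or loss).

x = 6; profit = -¥43

Compute π = P·x − TC at each output: x=0: -74; x=1: -84; x=2: -79; x=3: -70; x=4: -53; x=5: -44; x=6: -43; x=7: -62.
Profit is maximized at x = 6. AVC there is 131/6 = ¥21.83 ≤ P, so producing beats shutting down (which would give -¥74).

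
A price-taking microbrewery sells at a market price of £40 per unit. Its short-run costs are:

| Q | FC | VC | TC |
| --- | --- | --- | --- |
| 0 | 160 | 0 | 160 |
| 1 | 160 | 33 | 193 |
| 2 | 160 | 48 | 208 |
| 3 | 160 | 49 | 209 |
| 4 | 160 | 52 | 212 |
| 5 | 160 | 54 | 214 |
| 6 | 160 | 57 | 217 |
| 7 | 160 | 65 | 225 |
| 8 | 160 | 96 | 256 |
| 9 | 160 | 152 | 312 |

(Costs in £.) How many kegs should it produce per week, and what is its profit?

Q = 8; profit = £64

Profit at each row (π = 40Q − TC): Q=0: -160; Q=1: -153; Q=2: -128; Q=3: -89; Q=4: -52; Q=5: -14; Q=6: 23; Q=7: 55; Q=8: 64; Q=9: 48.
Profit is maximized at Q = 8. AVC there is 96/8 = £12 ≤ P, so producing beats shutting down (which would give -£160).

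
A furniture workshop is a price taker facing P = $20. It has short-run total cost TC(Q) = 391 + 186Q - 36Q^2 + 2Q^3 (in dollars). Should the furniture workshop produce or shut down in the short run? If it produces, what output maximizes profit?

Shut down

Variable cost is VC = 186Q - 36Q^2 + 2Q^3, so AVC = VC/Q = 186 - 36Q + 2Q^2 and MC = dTC/dQ = 186 - 72Q + 6Q^2.
AVC hits its minimum where MC = AVC, at Q = 9, giving min AVC = 186 - 36·9 + 2·9^2 = $24.
P = $20 lies below min AVC = $24; no output level covers variable cost.
Shutting down limits the loss to fixed cost, $391.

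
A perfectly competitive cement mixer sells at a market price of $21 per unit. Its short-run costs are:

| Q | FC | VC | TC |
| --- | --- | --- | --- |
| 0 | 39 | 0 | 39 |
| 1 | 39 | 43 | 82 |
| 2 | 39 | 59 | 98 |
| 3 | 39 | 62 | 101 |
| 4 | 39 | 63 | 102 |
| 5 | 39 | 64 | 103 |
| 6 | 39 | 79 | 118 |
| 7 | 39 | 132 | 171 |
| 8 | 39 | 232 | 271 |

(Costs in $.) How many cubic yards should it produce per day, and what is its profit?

Q = 6; profit = $8

Tabulate TR − TC: Q=0: -39; Q=1: -61; Q=2: -56; Q=3: -38; Q=4: -18; Q=5: 2; Q=6: 8; Q=7: -24; Q=8: -103.
Profit is maximized at Q = 6. AVC there is 79/6 = $13.17 ≤ P, so producing beats shutting down (which would give -$39).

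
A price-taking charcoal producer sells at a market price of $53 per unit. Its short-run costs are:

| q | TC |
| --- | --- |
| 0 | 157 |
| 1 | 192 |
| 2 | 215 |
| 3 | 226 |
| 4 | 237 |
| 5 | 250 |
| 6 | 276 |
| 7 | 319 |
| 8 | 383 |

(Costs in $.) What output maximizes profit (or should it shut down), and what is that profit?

Profit at each row (π = 53q − TC): q=0: -157; q=1: -139; q=2: -109; q=3: -67; q=4: -25; q=5: 15; q=6: 42; q=7: 52; q=8: 41.
Profit is maximized at q = 7. AVC there is 162/7 = $23.14 ≤ P, so producing beats shutting down (which would give -$157).

q = 7; profit = $52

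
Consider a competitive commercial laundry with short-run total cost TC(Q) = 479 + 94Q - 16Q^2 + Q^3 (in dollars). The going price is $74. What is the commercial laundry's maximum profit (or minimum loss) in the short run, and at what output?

Profit = -$79 at Q = 10

AVC = 94 - 16Q + Q^2 has its minimum $30 at Q = 8; price $74 clears that bar, so the firm operates.
MC = 94 - 32Q + 3Q^2. Setting P = MC and taking the root on the rising branch gives Q* = 10.
TR = 74·10 = 740. TC = 479 + 340 = 819. Profit = 740 − 819 = -$79.
By producing, the firm covers all variable cost plus $400 of fixed cost; shutting down would lose the full $479.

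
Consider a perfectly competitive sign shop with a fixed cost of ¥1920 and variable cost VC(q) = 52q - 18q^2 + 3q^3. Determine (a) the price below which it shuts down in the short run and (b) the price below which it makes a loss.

AVC = 52 - 18q + 3q^2; minimized at q = 3, giving min AVC = ¥25. That is the shutdown price.
ATC = 1920/q + 52 - 18q + 3q^2. Setting dATC/dq = −1920/q^2 − 18 + 6q = 0 gives q = 8 (since 6·8^3 − 18·8^2 = 1920).
min ATC = 1920/8 + 52 − 18·8 + 3·8^2 = ¥340. That is the break-even price.
For ¥25 ≤ P < ¥340 the firm produces at a loss; below ¥25 it shuts down.

Shutdown price = ¥25; break-even price = ¥340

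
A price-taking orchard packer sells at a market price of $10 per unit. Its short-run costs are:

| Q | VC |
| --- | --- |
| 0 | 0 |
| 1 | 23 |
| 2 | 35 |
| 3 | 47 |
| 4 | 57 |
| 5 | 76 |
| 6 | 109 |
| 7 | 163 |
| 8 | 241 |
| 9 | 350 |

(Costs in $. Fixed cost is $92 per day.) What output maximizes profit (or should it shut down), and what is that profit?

Q = 0 (shut down); profit = -$92

Profit at each row (π = 10Q − TC): Q=0: -92; Q=1: -105; Q=2: -107; Q=3: -109; Q=4: -109; Q=5: -118; Q=6: -141; Q=7: -185; Q=8: -253; Q=9: -352.
Profit is highest at Q = 0. Equivalently, the lowest AVC in the table is 57/4 ≈ $14.25 at Q = 4, and P = $10 falls below it — price never covers variable cost, so the firm shuts down and loses only its fixed cost.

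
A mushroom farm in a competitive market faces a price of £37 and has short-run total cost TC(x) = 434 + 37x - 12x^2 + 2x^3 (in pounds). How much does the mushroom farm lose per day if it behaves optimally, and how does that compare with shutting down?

Profit = -£370 at x = 4

AVC = 37 - 12x + 2x^2 has its minimum £19 at x = 3; price £37 clears that bar, so the firm operates.
MC = 37 - 24x + 6x^2. Setting P = MC and taking the root on the rising branch gives x* = 4.
TR = 37·4 = 148. TC = 434 + 84 = 518. Profit = 148 − 518 = -£370.
That loss of £370 beats the £434 the firm would lose by shutting down; producing recovers £64 of fixed cost.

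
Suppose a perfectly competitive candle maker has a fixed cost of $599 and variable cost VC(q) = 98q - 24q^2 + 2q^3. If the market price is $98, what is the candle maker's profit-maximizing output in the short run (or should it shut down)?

Produce at q = 8

Strip out fixed cost: VC = 98q - 24q^2 + 2q^3. Then AVC = 98 - 24q + 2q^2 and MC = 98 - 48q + 6q^2.
AVC hits its minimum where MC = AVC, at q = 6, giving min AVC = 98 - 24·6 + 2·6^2 = $26.
Since P = $98 ≥ min AVC = $26, price covers variable cost and the firm should produce.
P = MC gives -48q + 6q^2 = 0, with roots 0 and 8. Take the larger (rising MC): q* = 8.
Check: AVC at q = 8 is $34 ≤ P, so revenue covers variable cost.
Profit = P·q − TC = 98·8 − 871 = -$87, a loss, but smaller than the $599 fixed cost the firm would lose by shutting down.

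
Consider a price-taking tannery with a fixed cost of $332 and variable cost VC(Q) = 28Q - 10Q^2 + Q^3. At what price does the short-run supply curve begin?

Short-run supply begins at min AVC. From VC = 28Q - 10Q^2 + Q^3, AVC = 28 - 10Q + Q^2.
At the minimum of AVC, MC = AVC. MC = 28 - 20Q + 3Q^2; setting MC = AVC gives 2Q^2 - 10Q = 0, so Q = 5. min AVC = 3.
The firm shuts down for any P below $3.

$3 per unit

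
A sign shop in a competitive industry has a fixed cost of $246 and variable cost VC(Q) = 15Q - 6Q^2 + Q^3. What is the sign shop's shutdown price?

Short-run supply begins at min AVC. From VC = 15Q - 6Q^2 + Q^3, AVC = 15 - 6Q + Q^2.
At the minimum of AVC, MC = AVC. MC = 15 - 12Q + 3Q^2; setting MC = AVC gives 2Q^2 - 6Q = 0, so Q = 3. min AVC = 6.
So the shutdown price is $6.

$6 per unit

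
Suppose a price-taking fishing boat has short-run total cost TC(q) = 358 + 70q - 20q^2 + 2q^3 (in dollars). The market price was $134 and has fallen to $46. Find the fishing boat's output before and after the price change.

MC = 70 - 40q + 6q^2; the shutdown threshold is min AVC = $20 (at q = 5).
With P = $134 above the shutdown price, P = MC gives q = 8.
At P = $46 ≥ min AVC, set P = MC: q = 6. The firm stays open but cuts output.

Output falls from 8 to 6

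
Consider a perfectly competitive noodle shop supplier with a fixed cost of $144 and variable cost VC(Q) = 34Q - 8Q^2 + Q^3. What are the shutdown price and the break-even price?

Shutdown price = min AVC. AVC = 34 - 8Q + Q^2, with vertex at Q = 4 and minimum $18.
ATC = 144/Q + 34 - 8Q + Q^2. Setting dATC/dQ = −144/Q^2 − 8 + 2Q = 0 gives Q = 6 (since 2·6^3 − 8·6^2 = 144).
min ATC = 144/6 + 34 − 8·6 + 6^2 = $46. That is the break-even price.
Between these two prices the firm operates at a loss; above $46 it earns a profit.

Shutdown price = $18; break-even price = $46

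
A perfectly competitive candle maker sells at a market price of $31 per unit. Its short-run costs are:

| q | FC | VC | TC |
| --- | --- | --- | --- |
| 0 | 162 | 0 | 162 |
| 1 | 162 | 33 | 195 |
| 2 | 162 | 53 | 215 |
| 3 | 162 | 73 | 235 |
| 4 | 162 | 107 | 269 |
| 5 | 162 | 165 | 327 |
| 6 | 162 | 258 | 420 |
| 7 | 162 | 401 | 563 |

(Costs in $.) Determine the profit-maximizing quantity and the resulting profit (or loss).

Tabulate TR − TC: q=0: -162; q=1: -164; q=2: -153; q=3: -142; q=4: -145; q=5: -172; q=6: -234; q=7: -346.
Profit is maximized at q = 3. AVC there is 73/3 = $24.33 ≤ P, so producing beats shutting down (which would give -$162).

q = 3; profit = -$142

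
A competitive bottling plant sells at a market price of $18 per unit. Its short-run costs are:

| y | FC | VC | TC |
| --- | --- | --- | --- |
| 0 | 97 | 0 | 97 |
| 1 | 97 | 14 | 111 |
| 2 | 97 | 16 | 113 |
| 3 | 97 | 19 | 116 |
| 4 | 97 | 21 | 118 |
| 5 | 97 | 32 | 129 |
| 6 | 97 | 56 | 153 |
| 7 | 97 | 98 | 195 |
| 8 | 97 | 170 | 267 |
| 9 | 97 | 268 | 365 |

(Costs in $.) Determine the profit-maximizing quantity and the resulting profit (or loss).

y = 5; profit = -$39

Tabulate TR − TC: y=0: -97; y=1: -93; y=2: -77; y=3: -62; y=4: -46; y=5: -39; y=6: -45; y=7: -69; y=8: -123; y=9: -203.
Profit is maximized at y = 5. AVC there is 32/5 = $6.40 ≤ P, so producing beats shutting down (which would give -$97).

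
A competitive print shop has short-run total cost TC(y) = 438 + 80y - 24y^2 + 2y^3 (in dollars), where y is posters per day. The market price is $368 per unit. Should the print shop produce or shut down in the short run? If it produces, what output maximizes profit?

Produce at y = 12

Variable cost is VC = 80y - 24y^2 + 2y^3, so AVC = VC/y = 80 - 24y + 2y^2 and MC = dTC/dy = 80 - 48y + 6y^2.
AVC is minimized where dAVC/dy = -24 + 4y = 0, at y = 6; min AVC = 80 - 24·6 + 2·6^2 = $8.
P = $368 exceeds min AVC = $8, so the firm stays open.
Solving P = MC: -288 - 48y + 6y^2 = 0 ⇒ y = -4 or 12. On the upward-sloping branch, y* = 12.
Check: AVC at y = 12 is $80 ≤ P, so revenue covers variable cost.
Profit = P·y − TC = 368·12 − 1398 = $3018.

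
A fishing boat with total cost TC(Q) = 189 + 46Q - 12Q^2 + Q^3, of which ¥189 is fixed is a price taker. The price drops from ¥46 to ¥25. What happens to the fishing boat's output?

Output falls from 8 to 7

MC = 46 - 24Q + 3Q^2; the shutdown threshold is min AVC = ¥10 (at Q = 6).
With P = ¥46 above the shutdown price, P = MC gives Q = 8.
At P = ¥25 ≥ min AVC, set P = MC: Q = 7. The firm stays open but cuts output.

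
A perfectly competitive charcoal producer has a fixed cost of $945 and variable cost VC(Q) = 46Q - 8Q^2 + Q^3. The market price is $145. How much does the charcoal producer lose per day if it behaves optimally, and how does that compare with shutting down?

Profit = -$135 at Q = 9

AVC = 46 - 8Q + Q^2; min AVC = $30 at Q = 4. Since P = $145 ≥ min AVC, the firm produces.
MC = 46 - 16Q + 3Q^2. Setting P = MC and taking the root on the rising branch gives Q* = 9.
TR = 145·9 = 1305. TC = 945 + 495 = 1440. Profit = 1305 − 1440 = -$135.
By producing, the firm covers all variable cost plus $810 of fixed cost; shutting down would lose the full $945.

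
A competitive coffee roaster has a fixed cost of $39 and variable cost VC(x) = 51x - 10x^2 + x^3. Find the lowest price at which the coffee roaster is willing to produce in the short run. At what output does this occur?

$26 per unit, at x = 5

The firm shuts down when price falls below the minimum of average variable cost. AVC = VC/x = 51 - 10x + x^2.
At the minimum of AVC, MC = AVC. MC = 51 - 20x + 3x^2; setting MC = AVC gives 2x^2 - 10x = 0, so x = 5. min AVC = 26.
For P < $26 the firm produces nothing.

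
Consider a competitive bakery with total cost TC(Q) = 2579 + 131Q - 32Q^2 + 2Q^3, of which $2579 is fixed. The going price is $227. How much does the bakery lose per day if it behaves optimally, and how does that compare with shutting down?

AVC = 131 - 32Q + 2Q^2; min AVC = $3 at Q = 8. Since P = $227 ≥ min AVC, the firm produces.
With MC = 131 - 64Q + 6Q^2, P = MC on the upward-sloping part at Q* = 12.
TR = 227·12 = 2724. TC = 2579 + 420 = 2999. Profit = 2724 − 2999 = -$275.
Shutting down would mean losing the fixed cost of $2579, so operating at a loss of $275 is better by $2304.

Profit = -$275 at Q = 12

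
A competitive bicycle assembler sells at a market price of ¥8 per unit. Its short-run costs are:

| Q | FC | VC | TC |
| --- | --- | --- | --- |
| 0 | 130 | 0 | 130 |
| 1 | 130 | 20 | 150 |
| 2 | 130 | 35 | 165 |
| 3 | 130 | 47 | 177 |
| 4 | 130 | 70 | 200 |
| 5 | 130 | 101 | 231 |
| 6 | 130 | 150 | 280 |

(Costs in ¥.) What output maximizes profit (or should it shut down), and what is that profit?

Compute π = P·Q − TC at each output: Q=0: -130; Q=1: -142; Q=2: -149; Q=3: -153; Q=4: -168; Q=5: -191; Q=6: -232.
Profit is highest at Q = 0. Equivalently, the lowest AVC in the table is 47/3 ≈ ¥15.67 at Q = 3, and P = ¥8 falls below it — price never covers variable cost, so the firm shuts down and loses only its fixed cost.

Q = 0 (shut down); profit = -¥130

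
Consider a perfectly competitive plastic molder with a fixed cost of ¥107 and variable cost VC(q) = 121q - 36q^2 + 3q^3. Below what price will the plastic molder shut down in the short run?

¥13 per unit

Short-run supply begins at min AVC. From VC = 121q - 36q^2 + 3q^3, AVC = 121 - 36q + 3q^2.
dAVC/dq = -36 + 6q = 0 gives q = 6. min AVC = 121 - 36·6 + 3·6^2 = 13.
The firm shuts down for any P below ¥13.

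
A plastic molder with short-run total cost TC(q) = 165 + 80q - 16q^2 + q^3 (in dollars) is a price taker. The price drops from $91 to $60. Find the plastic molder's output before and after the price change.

AVC = 80 - 16q + q^2, minimized at q = 8 where min AVC = $16. MC = 80 - 32q + 3q^2.
With P = $91 above the shutdown price, P = MC gives q = 11.
At P = $60 ≥ min AVC, set P = MC: q = 10. The firm stays open but cuts output.

Output falls from 11 to 10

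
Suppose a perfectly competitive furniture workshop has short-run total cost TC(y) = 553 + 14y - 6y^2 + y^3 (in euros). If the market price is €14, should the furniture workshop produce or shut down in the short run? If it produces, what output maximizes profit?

Strip out fixed cost: VC = 14y - 6y^2 + y^3. Then AVC = 14 - 6y + y^2 and MC = 14 - 12y + 3y^2.
AVC hits its minimum where MC = AVC, at y = 3, giving min AVC = 14 - 6·3 + 3^2 = €5.
Because €14 ≥ €5, revenue can cover variable cost; the firm operates.
Solving P = MC: -12y + 3y^2 = 0 ⇒ y = 0 or 4. On the upward-sloping branch, y* = 4.
Check: AVC at y = 4 is €6 ≤ P, so revenue covers variable cost.
Profit = P·y − TC = 14·4 − 577 = -€521, a loss, but smaller than the €553 fixed cost the firm would lose by shutting down.

Produce at y = 4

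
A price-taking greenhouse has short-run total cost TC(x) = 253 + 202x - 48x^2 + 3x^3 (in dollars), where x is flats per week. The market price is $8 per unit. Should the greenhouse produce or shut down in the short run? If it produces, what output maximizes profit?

Strip out fixed cost: VC = 202x - 48x^2 + 3x^3. Then AVC = 202 - 48x + 3x^2 and MC = 202 - 96x + 9x^2.
AVC hits its minimum where MC = AVC, at x = 8, giving min AVC = 202 - 48·8 + 3·8^2 = $10.
With P < min AVC ($8 < $10), every unit sold adds to the loss.
Best response: produce nothing and absorb the $253 fixed cost.

Shut down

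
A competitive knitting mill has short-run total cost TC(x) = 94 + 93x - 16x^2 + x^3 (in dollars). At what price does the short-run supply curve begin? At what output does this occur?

$29 per unit, at x = 8

The firm shuts down when price falls below the minimum of average variable cost. AVC = VC/x = 93 - 16x + x^2.
dAVC/dx = -16 + 2x = 0 gives x = 8. min AVC = 93 - 16·8 + 8^2 = 29.
So the shutdown price is $29.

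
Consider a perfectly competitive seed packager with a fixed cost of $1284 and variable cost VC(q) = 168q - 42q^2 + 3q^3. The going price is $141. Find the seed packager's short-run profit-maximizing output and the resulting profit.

AVC = 168 - 42q + 3q^2; min AVC = $21 at q = 7. Since P = $141 ≥ min AVC, the firm produces.
With MC = 168 - 84q + 9q^2, P = MC on the upward-sloping part at q* = 9.
TR = 141·9 = 1269. TC = 1284 + 297 = 1581. Profit = 1269 − 1581 = -$312.
Shutting down would mean losing the fixed cost of $1284, so operating at a loss of $312 is better by $972.

Profit = -$312 at q = 9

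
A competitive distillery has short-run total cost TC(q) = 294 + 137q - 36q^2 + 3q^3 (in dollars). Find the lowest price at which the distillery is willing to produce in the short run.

The firm shuts down when price falls below the minimum of average variable cost. AVC = VC/q = 137 - 36q + 3q^2.
At the minimum of AVC, MC = AVC. MC = 137 - 72q + 9q^2; setting MC = AVC gives 6q^2 - 36q = 0, so q = 6. min AVC = 29.
So the shutdown price is $29.

$29 per unit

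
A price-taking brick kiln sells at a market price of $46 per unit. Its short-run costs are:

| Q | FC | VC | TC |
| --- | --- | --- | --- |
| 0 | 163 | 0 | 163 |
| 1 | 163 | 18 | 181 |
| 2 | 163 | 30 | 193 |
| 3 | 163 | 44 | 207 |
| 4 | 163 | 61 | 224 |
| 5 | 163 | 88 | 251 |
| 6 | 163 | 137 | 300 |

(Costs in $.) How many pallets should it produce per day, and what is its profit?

Compute π = P·Q − TC at each output: Q=0: -163; Q=1: -135; Q=2: -101; Q=3: -69; Q=4: -40; Q=5: -21; Q=6: -24.
Profit is maximized at Q = 5. AVC there is 88/5 = $17.60 ≤ P, so producing beats shutting down (which would give -$163).

Q = 5; profit = -$21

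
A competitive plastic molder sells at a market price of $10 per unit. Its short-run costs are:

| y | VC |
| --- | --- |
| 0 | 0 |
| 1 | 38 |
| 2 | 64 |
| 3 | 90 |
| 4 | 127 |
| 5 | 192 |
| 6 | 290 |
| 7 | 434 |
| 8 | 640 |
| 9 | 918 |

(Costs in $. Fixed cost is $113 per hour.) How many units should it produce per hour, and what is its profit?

y = 0 (shut down); profit = -$113

Profit at each row (π = 10y − TC): y=0: -113; y=1: -141; y=2: -157; y=3: -173; y=4: -200; y=5: -255; y=6: -343; y=7: -477; y=8: -673; y=9: -941.
Profit is highest at y = 0. Equivalently, the lowest AVC in the table is 90/3 ≈ $30 at y = 3, and P = $10 falls below it — price never covers variable cost, so the firm shuts down and loses only its fixed cost.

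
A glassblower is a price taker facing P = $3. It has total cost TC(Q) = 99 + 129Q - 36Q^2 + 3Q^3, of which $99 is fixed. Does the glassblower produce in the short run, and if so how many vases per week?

From TC, MC = TC'(Q) = 129 - 72Q + 9Q^2 and AVC = VC/Q = 129 - 36Q + 3Q^2.
The AVC parabola has its vertex at Q = 36/6 = 6, where AVC = 129 - 36·6 + 3·6^2 = $21.
P = $3 lies below min AVC = $21; no output level covers variable cost.
Best response: produce nothing and absorb the $99 fixed cost.

Shut down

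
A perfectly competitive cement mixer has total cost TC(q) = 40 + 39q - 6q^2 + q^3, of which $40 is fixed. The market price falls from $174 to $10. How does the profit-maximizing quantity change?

MC = 39 - 12q + 3q^2; the shutdown threshold is min AVC = $30 (at q = 3).
With P = $174 above the shutdown price, P = MC gives q = 9.
At P = $10 < min AVC = $30, price no longer covers variable cost at any output, so the firm shuts down: q = 0.

Output falls from 9 to 0 (the firm shuts down)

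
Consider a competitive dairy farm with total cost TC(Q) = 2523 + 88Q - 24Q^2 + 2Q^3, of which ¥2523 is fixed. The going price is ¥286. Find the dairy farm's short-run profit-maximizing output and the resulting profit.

Profit = -¥103 at Q = 11

AVC = 88 - 24Q + 2Q^2; min AVC = ¥16 at Q = 6. Since P = ¥286 ≥ min AVC, the firm produces.
MC = 88 - 48Q + 6Q^2. Setting P = MC and taking the root on the rising branch gives Q* = 11.
TR = 286·11 = 3146. TC = 2523 + 726 = 3249. Profit = 3146 − 3249 = -¥103.
That loss of ¥103 beats the ¥2523 the firm would lose by shutting down; producing recovers ¥2420 of fixed cost.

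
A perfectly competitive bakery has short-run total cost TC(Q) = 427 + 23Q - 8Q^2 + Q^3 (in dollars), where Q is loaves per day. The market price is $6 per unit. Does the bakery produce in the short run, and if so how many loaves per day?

Strip out fixed cost: VC = 23Q - 8Q^2 + Q^3. Then AVC = 23 - 8Q + Q^2 and MC = 23 - 16Q + 3Q^2.
AVC hits its minimum where MC = AVC, at Q = 4, giving min AVC = 23 - 8·4 + 4^2 = $7.
Since P = $6 < min AVC = $7, price fails to cover variable cost at any output.
Shutting down limits the loss to fixed cost, $427.

Shut down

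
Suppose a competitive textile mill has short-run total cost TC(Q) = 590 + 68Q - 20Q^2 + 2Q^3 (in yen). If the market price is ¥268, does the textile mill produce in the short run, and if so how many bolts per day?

Variable cost is VC = 68Q - 20Q^2 + 2Q^3, so AVC = VC/Q = 68 - 20Q + 2Q^2 and MC = dTC/dQ = 68 - 40Q + 6Q^2.
The AVC parabola has its vertex at Q = 20/4 = 5, where AVC = 68 - 20·5 + 2·5^2 = ¥18.
P = ¥268 exceeds min AVC = ¥18, so the firm stays open.
Solving P = MC: -200 - 40Q + 6Q^2 = 0 ⇒ Q = -10/3 or 10. On the upward-sloping branch, Q* = 10.
Check: AVC at Q = 10 is ¥68 ≤ P, so revenue covers variable cost.
Profit = P·Q − TC = 268·10 − 1270 = ¥1410.

Produce at Q = 10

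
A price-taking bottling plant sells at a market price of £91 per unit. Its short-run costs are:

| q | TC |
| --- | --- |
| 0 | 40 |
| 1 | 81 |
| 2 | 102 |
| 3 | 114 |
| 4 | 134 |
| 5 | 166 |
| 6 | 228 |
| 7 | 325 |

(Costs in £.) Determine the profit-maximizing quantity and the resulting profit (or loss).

q = 6; profit = £318

Compute π = P·q − TC at each output: q=0: -40; q=1: 10; q=2: 80; q=3: 159; q=4: 230; q=5: 289; q=6: 318; q=7: 312.
Profit is maximized at q = 6. AVC there is 188/6 = £31.33 ≤ P, so producing beats shutting down (which would give -£40).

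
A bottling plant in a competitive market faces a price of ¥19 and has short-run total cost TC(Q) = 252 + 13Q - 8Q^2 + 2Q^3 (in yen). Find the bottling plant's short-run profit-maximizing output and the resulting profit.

Profit = -¥216 at Q = 3

AVC = 13 - 8Q + 2Q^2 has its minimum ¥5 at Q = 2; price ¥19 clears that bar, so the firm operates.
MC = 13 - 16Q + 6Q^2. Setting P = MC and taking the root on the rising branch gives Q* = 3.
TR = 19·3 = 57. TC = 252 + 21 = 273. Profit = 57 − 273 = -¥216.
That loss of ¥216 beats the ¥252 the firm would lose by shutting down; producing recovers ¥36 of fixed cost.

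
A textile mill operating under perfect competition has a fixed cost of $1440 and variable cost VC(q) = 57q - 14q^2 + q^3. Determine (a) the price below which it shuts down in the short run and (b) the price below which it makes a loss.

Shutdown price = min AVC. AVC = 57 - 14q + q^2, with vertex at q = 7 and minimum $8.
ATC = 1440/q + 57 - 14q + q^2. Setting dATC/dq = −1440/q^2 − 14 + 2q = 0 gives q = 12 (since 2·12^3 − 14·12^2 = 1440).
min ATC = 1440/12 + 57 − 14·12 + 12^2 = $153. That is the break-even price.
Between these two prices the firm operates at a loss; above $153 it earns a profit.

Shutdown price = $8; break-even price = $153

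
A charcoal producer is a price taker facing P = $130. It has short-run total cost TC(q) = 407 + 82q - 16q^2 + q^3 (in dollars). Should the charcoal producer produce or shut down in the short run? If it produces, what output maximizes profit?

Produce at q = 12

From TC, MC = TC'(q) = 82 - 32q + 3q^2 and AVC = VC/q = 82 - 16q + q^2.
AVC is minimized where dAVC/dq = -16 + 2q = 0, at q = 8; min AVC = 82 - 16·8 + 8^2 = $18.
Because $130 ≥ $18, revenue can cover variable cost; the firm operates.
P = MC gives -48 - 32q + 3q^2 = 0, with roots -4/3 and 12. Take the larger (rising MC): q* = 12.
Check: AVC at q = 12 is $34 ≤ P, so revenue covers variable cost.
Profit = P·q − TC = 130·12 − 815 = $745.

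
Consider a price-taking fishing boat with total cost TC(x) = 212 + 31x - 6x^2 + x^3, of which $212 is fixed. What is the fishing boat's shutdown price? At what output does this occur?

$22 per unit, at x = 3

The shutdown price is the minimum of AVC. VC = 31x - 6x^2 + x^3, so AVC = 31 - 6x + x^2.
dAVC/dx = -6 + 2x = 0 gives x = 3. min AVC = 31 - 6·3 + 3^2 = 22.
For P < $22 the firm produces nothing.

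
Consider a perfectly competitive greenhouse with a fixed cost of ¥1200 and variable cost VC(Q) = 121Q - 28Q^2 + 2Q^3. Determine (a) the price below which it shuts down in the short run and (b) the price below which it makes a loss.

Shutdown price = ¥23; break-even price = ¥161

Shutdown price = min AVC. AVC = 121 - 28Q + 2Q^2, with vertex at Q = 7 and minimum ¥23.
ATC = 1200/Q + 121 - 28Q + 2Q^2. Setting dATC/dQ = −1200/Q^2 − 28 + 4Q = 0 gives Q = 10 (since 4·10^3 − 28·10^2 = 1200).
min ATC = 1200/10 + 121 − 28·10 + 2·10^2 = ¥161. That is the break-even price.
Between these two prices the firm operates at a loss; above ¥161 it earns a profit.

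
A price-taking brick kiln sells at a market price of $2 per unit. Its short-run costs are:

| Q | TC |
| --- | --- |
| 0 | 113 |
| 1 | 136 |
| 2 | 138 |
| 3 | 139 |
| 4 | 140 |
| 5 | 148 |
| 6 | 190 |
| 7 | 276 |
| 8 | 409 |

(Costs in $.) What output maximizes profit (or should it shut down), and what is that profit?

Profit at each row (π = 2Q − TC): Q=0: -113; Q=1: -134; Q=2: -134; Q=3: -133; Q=4: -132; Q=5: -138; Q=6: -178; Q=7: -262; Q=8: -393.
Profit is highest at Q = 0. Equivalently, the lowest AVC in the table is 27/4 ≈ $6.75 at Q = 4, and P = $2 falls below it — price never covers variable cost, so the firm shuts down and loses only its fixed cost.

Q = 0 (shut down); profit = -$113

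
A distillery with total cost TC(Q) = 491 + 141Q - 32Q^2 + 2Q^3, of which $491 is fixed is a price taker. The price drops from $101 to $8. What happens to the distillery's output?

Output falls from 10 to 0 (the firm shuts down)

MC = 141 - 64Q + 6Q^2; the shutdown threshold is min AVC = $13 (at Q = 8).
With P = $101 above the shutdown price, P = MC gives Q = 10.
At P = $8 < min AVC = $13, price no longer covers variable cost at any output, so the firm shuts down: Q = 0.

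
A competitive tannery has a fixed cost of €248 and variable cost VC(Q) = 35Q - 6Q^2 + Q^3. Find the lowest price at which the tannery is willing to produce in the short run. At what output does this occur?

€26 per unit, at Q = 3

The shutdown price is the minimum of AVC. VC = 35Q - 6Q^2 + Q^3, so AVC = 35 - 6Q + Q^2.
At the minimum of AVC, MC = AVC. MC = 35 - 12Q + 3Q^2; setting MC = AVC gives 2Q^2 - 6Q = 0, so Q = 3. min AVC = 26.
So the shutdown price is €26.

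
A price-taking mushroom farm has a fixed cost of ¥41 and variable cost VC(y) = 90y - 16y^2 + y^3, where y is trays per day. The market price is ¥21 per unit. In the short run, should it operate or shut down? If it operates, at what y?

Variable cost is VC = 90y - 16y^2 + y^3, so AVC = VC/y = 90 - 16y + y^2 and MC = dTC/dy = 90 - 32y + 3y^2.
The AVC parabola has its vertex at y = 16/2 = 8, where AVC = 90 - 16·8 + 8^2 = ¥26.
Since P = ¥21 < min AVC = ¥26, price fails to cover variable cost at any output.
Best response: produce nothing and absorb the ¥41 fixed cost.

Shut down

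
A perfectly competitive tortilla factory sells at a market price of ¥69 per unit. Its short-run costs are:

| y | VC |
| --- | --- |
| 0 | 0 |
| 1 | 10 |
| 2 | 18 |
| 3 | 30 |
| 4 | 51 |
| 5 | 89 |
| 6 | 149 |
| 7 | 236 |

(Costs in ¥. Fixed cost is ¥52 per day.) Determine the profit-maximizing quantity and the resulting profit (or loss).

Tabulate TR − TC: y=0: -52; y=1: 7; y=2: 68; y=3: 125; y=4: 173; y=5: 204; y=6: 213; y=7: 195.
Profit is maximized at y = 6. AVC there is 149/6 = ¥24.83 ≤ P, so producing beats shutting down (which would give -¥52).

y = 6; profit = ¥213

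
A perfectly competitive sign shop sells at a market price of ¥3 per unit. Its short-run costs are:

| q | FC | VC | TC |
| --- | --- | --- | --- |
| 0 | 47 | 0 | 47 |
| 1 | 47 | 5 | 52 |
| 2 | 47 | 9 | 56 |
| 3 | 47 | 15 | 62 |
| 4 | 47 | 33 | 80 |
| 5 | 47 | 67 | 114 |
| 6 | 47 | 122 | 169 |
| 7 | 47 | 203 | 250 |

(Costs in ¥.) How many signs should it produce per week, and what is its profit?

Profit at each row (π = 3q − TC): q=0: -47; q=1: -49; q=2: -50; q=3: -53; q=4: -68; q=5: -99; q=6: -151; q=7: -229.
Profit is highest at q = 0. Equivalently, the lowest AVC in the table is 9/2 ≈ ¥4.50 at q = 2, and P = ¥3 falls below it — price never covers variable cost, so the firm shuts down and loses only its fixed cost.

q = 0 (shut down); profit = -¥47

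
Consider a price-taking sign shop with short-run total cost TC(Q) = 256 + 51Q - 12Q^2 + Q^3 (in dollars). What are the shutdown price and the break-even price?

Shutdown price = $15; break-even price = $51

AVC = 51 - 12Q + Q^2; minimized at Q = 6, giving min AVC = $15. That is the shutdown price.
ATC = 256/Q + 51 - 12Q + Q^2. Setting dATC/dQ = −256/Q^2 − 12 + 2Q = 0 gives Q = 8 (since 2·8^3 − 12·8^2 = 256).
min ATC = 256/8 + 51 − 12·8 + 8^2 = $51. That is the break-even price.
Between these two prices the firm operates at a loss; above $51 it earns a profit.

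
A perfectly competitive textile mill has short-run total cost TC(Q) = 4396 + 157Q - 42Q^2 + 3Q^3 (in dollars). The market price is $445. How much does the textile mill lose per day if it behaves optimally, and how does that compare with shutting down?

AVC = 157 - 42Q + 3Q^2; min AVC = $10 at Q = 7. Since P = $445 ≥ min AVC, the firm produces.
MC = 157 - 84Q + 9Q^2. Setting P = MC and taking the root on the rising branch gives Q* = 12.
TR = 445·12 = 5340. TC = 4396 + 1020 = 5416. Profit = 5340 − 5416 = -$76.
By producing, the firm covers all variable cost plus $4320 of fixed cost; shutting down would lose the full $4396.

Profit = -$76 at Q = 12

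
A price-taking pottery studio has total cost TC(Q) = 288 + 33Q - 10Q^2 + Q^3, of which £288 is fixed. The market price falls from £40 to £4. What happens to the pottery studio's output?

Output falls from 7 to 0 (the firm shuts down)

MC = 33 - 20Q + 3Q^2; the shutdown threshold is min AVC = £8 (at Q = 5).
With P = £40 above the shutdown price, P = MC gives Q = 7.
At P = £4 < min AVC = £8, price no longer covers variable cost at any output, so the firm shuts down: Q = 0.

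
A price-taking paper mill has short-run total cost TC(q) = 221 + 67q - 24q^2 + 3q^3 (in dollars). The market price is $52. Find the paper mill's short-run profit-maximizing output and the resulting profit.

Profit = -$71 at q = 5

AVC = 67 - 24q + 3q^2 has its minimum $19 at q = 4; price $52 clears that bar, so the firm operates.
With MC = 67 - 48q + 9q^2, P = MC on the upward-sloping part at q* = 5.
TR = 52·5 = 260. TC = 221 + 110 = 331. Profit = 260 − 331 = -$71.
By producing, the firm covers all variable cost plus $150 of fixed cost; shutting down would lose the full $221.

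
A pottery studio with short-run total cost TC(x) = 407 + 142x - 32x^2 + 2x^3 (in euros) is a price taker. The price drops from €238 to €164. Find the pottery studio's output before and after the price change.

MC = 142 - 64x + 6x^2; the shutdown threshold is min AVC = €14 (at x = 8).
At P = €238 ≥ min AVC, set P = MC on the rising branch: x = 12.
At P = €164 ≥ min AVC, set P = MC: x = 11. The firm stays open but cuts output.

Output falls from 12 to 11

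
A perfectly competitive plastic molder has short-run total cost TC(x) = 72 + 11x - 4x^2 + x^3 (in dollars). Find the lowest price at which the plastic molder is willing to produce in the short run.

$7 per unit

The firm shuts down when price falls below the minimum of average variable cost. AVC = VC/x = 11 - 4x + x^2.
dAVC/dx = -4 + 2x = 0 gives x = 2. min AVC = 11 - 4·2 + 2^2 = 7.
The firm shuts down for any P below $7.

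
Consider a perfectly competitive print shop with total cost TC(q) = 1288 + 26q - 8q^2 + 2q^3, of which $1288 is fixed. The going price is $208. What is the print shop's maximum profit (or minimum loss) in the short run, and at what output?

AVC = 26 - 8q + 2q^2; min AVC = $18 at q = 2. Since P = $208 ≥ min AVC, the firm produces.
MC = 26 - 16q + 6q^2. Setting P = MC and taking the root on the rising branch gives q* = 7.
TR = 208·7 = 1456. TC = 1288 + 476 = 1764. Profit = 1456 − 1764 = -$308.
That loss of $308 beats the $1288 the firm would lose by shutting down; producing recovers $980 of fixed cost.

Profit = -$308 at q = 7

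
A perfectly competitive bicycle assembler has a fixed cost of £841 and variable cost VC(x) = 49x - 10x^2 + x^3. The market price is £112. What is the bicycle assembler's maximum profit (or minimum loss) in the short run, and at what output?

AVC = 49 - 10x + x^2 has its minimum £24 at x = 5; price £112 clears that bar, so the firm operates.
With MC = 49 - 20x + 3x^2, P = MC on the upward-sloping part at x* = 9.
TR = 112·9 = 1008. TC = 841 + 360 = 1201. Profit = 1008 − 1201 = -£193.
Shutting down would mean losing the fixed cost of £841, so operating at a loss of £193 is better by £648.

Profit = -£193 at x = 9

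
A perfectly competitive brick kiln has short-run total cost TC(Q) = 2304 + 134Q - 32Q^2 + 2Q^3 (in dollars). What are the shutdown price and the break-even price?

Shutdown price = $6; break-even price = $230

Shutdown price = min AVC. AVC = 134 - 32Q + 2Q^2, with vertex at Q = 8 and minimum $6.
ATC = 2304/Q + 134 - 32Q + 2Q^2. Setting dATC/dQ = −2304/Q^2 − 32 + 4Q = 0 gives Q = 12 (since 4·12^3 − 32·12^2 = 2304).
min ATC = 2304/12 + 134 − 32·12 + 2·12^2 = $230. That is the break-even price.
For $6 ≤ P < $230 the firm produces at a loss; below $6 it shuts down.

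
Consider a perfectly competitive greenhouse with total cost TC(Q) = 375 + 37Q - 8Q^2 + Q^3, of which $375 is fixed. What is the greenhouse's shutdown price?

The shutdown price is the minimum of AVC. VC = 37Q - 8Q^2 + Q^3, so AVC = 37 - 8Q + Q^2.
At the minimum of AVC, MC = AVC. MC = 37 - 16Q + 3Q^2; setting MC = AVC gives 2Q^2 - 8Q = 0, so Q = 4. min AVC = 21.
So the shutdown price is $21.

$21 per unit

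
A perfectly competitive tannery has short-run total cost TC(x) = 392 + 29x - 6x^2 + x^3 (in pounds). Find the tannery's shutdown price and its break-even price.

AVC = 29 - 6x + x^2; minimized at x = 3, giving min AVC = £20. That is the shutdown price.
ATC = 392/x + 29 - 6x + x^2. Setting dATC/dx = −392/x^2 − 6 + 2x = 0 gives x = 7 (since 2·7^3 − 6·7^2 = 392).
min ATC = 392/7 + 29 − 6·7 + 7^2 = £92. That is the break-even price.
For £20 ≤ P < £92 the firm produces at a loss; below £20 it shuts down.

Shutdown price = £20; break-even price = £92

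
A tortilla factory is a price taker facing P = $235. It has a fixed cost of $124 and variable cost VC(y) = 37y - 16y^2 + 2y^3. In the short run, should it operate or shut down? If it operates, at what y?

Produce at y = 9

Variable cost is VC = 37y - 16y^2 + 2y^3, so AVC = VC/y = 37 - 16y + 2y^2 and MC = dTC/dy = 37 - 32y + 6y^2.
AVC is minimized where dAVC/dy = -16 + 4y = 0, at y = 4; min AVC = 37 - 16·4 + 2·4^2 = $5.
Because $235 ≥ $5, revenue can cover variable cost; the firm operates.
Solving P = MC: -198 - 32y + 6y^2 = 0 ⇒ y = -11/3 or 9. On the upward-sloping branch, y* = 9.
Check: AVC at y = 9 is $55 ≤ P, so revenue covers variable cost.
Profit = P·y − TC = 235·9 − 619 = $1496.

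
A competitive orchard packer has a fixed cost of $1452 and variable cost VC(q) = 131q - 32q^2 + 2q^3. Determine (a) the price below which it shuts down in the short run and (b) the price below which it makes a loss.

Shutdown price = min AVC. AVC = 131 - 32q + 2q^2, with vertex at q = 8 and minimum $3.
ATC = 1452/q + 131 - 32q + 2q^2. Setting dATC/dq = −1452/q^2 − 32 + 4q = 0 gives q = 11 (since 4·11^3 − 32·11^2 = 1452).
min ATC = 1452/11 + 131 − 32·11 + 2·11^2 = $153. That is the break-even price.
Between these two prices the firm operates at a loss; above $153 it earns a profit.

Shutdown price = $3; break-even price = $153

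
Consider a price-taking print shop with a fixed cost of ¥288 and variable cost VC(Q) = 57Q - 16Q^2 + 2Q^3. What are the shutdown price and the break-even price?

Shutdown price = ¥25; break-even price = ¥81

AVC = 57 - 16Q + 2Q^2; minimized at Q = 4, giving min AVC = ¥25. That is the shutdown price.
ATC = 288/Q + 57 - 16Q + 2Q^2. Setting dATC/dQ = −288/Q^2 − 16 + 4Q = 0 gives Q = 6 (since 4·6^3 − 16·6^2 = 288).
min ATC = 288/6 + 57 − 16·6 + 2·6^2 = ¥81. That is the break-even price.
For ¥25 ≤ P < ¥81 the firm produces at a loss; below ¥25 it shuts down.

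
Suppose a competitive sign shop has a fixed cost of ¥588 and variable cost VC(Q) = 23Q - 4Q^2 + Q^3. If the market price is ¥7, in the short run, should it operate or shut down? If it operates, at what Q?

Shut down

Variable cost is VC = 23Q - 4Q^2 + Q^3, so AVC = VC/Q = 23 - 4Q + Q^2 and MC = dTC/dQ = 23 - 8Q + 3Q^2.
The AVC parabola has its vertex at Q = 4/2 = 2, where AVC = 23 - 4·2 + 2^2 = ¥19.
P = ¥7 lies below min AVC = ¥19; no output level covers variable cost.
Best response: produce nothing and absorb the ¥588 fixed cost.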